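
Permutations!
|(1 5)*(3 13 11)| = |(1 5)(3 13 11)| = 6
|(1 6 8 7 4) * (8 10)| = |(1 6 10 8 7 4)| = 6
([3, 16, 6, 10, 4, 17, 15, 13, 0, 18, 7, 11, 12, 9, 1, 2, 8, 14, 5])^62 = [1, 5, 15, 16, 4, 13, 2, 0, 14, 10, 8, 11, 12, 3, 18, 6, 17, 9, 7]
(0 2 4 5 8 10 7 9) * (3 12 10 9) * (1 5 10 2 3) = (0 3 12 2 4 10 7 1 5 8 9) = [3, 5, 4, 12, 10, 8, 6, 1, 9, 0, 7, 11, 2]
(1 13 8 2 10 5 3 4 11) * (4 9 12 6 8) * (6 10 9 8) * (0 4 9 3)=(0 4 11 1 13 9 12 10 5)(2 3 8)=[4, 13, 3, 8, 11, 0, 6, 7, 2, 12, 5, 1, 10, 9]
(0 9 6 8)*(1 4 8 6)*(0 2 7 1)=(0 9)(1 4 8 2 7)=[9, 4, 7, 3, 8, 5, 6, 1, 2, 0]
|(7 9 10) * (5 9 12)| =5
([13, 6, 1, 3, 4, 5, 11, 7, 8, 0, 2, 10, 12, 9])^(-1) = (0 9 13)(1 2 10 11 6)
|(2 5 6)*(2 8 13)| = |(2 5 6 8 13)| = 5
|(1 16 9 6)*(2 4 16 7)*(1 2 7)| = |(2 4 16 9 6)| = 5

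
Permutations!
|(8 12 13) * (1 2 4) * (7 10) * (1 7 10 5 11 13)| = |(1 2 4 7 5 11 13 8 12)| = 9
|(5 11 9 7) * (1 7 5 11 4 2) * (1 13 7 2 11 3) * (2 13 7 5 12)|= |(1 13 5 4 11 9 12 2 7 3)|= 10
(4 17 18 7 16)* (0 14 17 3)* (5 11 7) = (0 14 17 18 5 11 7 16 4 3) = [14, 1, 2, 0, 3, 11, 6, 16, 8, 9, 10, 7, 12, 13, 17, 15, 4, 18, 5]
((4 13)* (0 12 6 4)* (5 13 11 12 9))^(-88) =((0 9 5 13)(4 11 12 6))^(-88) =(13)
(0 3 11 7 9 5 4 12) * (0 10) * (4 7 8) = [3, 1, 2, 11, 12, 7, 6, 9, 4, 5, 0, 8, 10] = (0 3 11 8 4 12 10)(5 7 9)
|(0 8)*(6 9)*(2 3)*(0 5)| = 6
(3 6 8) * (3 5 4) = (3 6 8 5 4) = [0, 1, 2, 6, 3, 4, 8, 7, 5]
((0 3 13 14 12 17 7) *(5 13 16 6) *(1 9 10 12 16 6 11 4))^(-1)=(0 7 17 12 10 9 1 4 11 16 14 13 5 6 3)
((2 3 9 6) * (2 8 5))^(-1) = (2 5 8 6 9 3)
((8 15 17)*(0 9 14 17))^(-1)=((0 9 14 17 8 15))^(-1)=(0 15 8 17 14 9)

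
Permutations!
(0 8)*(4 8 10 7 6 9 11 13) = (0 10 7 6 9 11 13 4 8) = [10, 1, 2, 3, 8, 5, 9, 6, 0, 11, 7, 13, 12, 4]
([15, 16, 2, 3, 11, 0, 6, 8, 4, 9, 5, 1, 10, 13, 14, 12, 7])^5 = [0, 11, 2, 3, 8, 5, 6, 16, 7, 9, 10, 4, 12, 13, 14, 15, 1]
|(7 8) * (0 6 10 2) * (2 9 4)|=6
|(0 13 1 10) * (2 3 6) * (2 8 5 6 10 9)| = 21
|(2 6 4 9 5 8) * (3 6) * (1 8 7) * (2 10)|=10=|(1 8 10 2 3 6 4 9 5 7)|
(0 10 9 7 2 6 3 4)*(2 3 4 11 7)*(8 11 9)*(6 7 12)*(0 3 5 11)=[10, 1, 7, 9, 3, 11, 4, 5, 0, 2, 8, 12, 6]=(0 10 8)(2 7 5 11 12 6 4 3 9)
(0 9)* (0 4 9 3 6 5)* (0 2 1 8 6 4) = (0 3 4 9)(1 8 6 5 2) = [3, 8, 1, 4, 9, 2, 5, 7, 6, 0]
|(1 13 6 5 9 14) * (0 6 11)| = 8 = |(0 6 5 9 14 1 13 11)|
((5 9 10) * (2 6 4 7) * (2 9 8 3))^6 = ((2 6 4 7 9 10 5 8 3))^6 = (2 5 7)(3 10 4)(6 8 9)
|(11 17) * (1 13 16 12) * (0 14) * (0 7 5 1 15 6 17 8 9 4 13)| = |(0 14 7 5 1)(4 13 16 12 15 6 17 11 8 9)| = 10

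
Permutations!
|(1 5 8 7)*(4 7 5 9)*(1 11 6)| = 6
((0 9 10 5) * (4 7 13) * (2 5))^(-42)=((0 9 10 2 5)(4 7 13))^(-42)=(13)(0 2 9 5 10)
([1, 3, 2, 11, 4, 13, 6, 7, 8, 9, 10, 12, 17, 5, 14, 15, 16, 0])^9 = [11, 12, 2, 17, 4, 13, 6, 7, 8, 9, 10, 0, 1, 5, 14, 15, 16, 3]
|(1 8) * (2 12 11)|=6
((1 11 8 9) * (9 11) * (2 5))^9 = (1 9)(2 5)(8 11)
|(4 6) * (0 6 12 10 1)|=|(0 6 4 12 10 1)|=6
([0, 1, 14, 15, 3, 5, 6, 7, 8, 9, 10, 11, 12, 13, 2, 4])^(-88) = [0, 1, 2, 4, 15, 5, 6, 7, 8, 9, 10, 11, 12, 13, 14, 3]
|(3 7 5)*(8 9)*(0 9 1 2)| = 15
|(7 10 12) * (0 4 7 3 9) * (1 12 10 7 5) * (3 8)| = 8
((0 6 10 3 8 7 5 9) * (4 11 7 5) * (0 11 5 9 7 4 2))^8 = (0 5 9 10 2 4 8 6 7 11 3)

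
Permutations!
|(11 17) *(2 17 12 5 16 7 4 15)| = 9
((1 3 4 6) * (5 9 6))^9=(1 5)(3 9)(4 6)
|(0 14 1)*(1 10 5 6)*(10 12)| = 7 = |(0 14 12 10 5 6 1)|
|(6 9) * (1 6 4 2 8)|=|(1 6 9 4 2 8)|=6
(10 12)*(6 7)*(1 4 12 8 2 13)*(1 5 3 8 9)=(1 4 12 10 9)(2 13 5 3 8)(6 7)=[0, 4, 13, 8, 12, 3, 7, 6, 2, 1, 9, 11, 10, 5]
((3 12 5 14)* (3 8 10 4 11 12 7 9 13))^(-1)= ((3 7 9 13)(4 11 12 5 14 8 10))^(-1)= (3 13 9 7)(4 10 8 14 5 12 11)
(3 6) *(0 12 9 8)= (0 12 9 8)(3 6)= [12, 1, 2, 6, 4, 5, 3, 7, 0, 8, 10, 11, 9]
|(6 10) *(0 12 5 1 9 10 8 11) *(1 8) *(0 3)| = |(0 12 5 8 11 3)(1 9 10 6)| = 12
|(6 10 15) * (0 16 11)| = 3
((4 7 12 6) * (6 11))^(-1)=(4 6 11 12 7)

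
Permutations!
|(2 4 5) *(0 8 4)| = 5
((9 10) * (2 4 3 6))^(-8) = ((2 4 3 6)(9 10))^(-8) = (10)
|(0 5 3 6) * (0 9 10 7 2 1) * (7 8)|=|(0 5 3 6 9 10 8 7 2 1)|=10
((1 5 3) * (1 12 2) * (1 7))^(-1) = ((1 5 3 12 2 7))^(-1) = (1 7 2 12 3 5)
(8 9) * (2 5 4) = (2 5 4)(8 9) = [0, 1, 5, 3, 2, 4, 6, 7, 9, 8]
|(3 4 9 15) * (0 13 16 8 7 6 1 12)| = 8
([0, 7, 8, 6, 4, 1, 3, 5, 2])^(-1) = [0, 5, 8, 6, 4, 7, 3, 1, 2]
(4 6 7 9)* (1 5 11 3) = (1 5 11 3)(4 6 7 9) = [0, 5, 2, 1, 6, 11, 7, 9, 8, 4, 10, 3]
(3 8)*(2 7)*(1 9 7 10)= (1 9 7 2 10)(3 8)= [0, 9, 10, 8, 4, 5, 6, 2, 3, 7, 1]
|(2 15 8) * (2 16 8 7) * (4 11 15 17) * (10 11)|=14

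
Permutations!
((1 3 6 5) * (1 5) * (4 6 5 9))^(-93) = (1 9)(3 4)(5 6)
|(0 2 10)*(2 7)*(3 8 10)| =|(0 7 2 3 8 10)| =6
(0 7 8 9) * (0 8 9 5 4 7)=(4 7 9 8 5)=[0, 1, 2, 3, 7, 4, 6, 9, 5, 8]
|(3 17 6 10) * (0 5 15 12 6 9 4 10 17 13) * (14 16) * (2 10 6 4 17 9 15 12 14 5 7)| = |(0 7 2 10 3 13)(4 6 9 17 15 14 16 5 12)| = 18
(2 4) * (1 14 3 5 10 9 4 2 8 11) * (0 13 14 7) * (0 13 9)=(0 9 4 8 11 1 7 13 14 3 5 10)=[9, 7, 2, 5, 8, 10, 6, 13, 11, 4, 0, 1, 12, 14, 3]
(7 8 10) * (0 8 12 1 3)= [8, 3, 2, 0, 4, 5, 6, 12, 10, 9, 7, 11, 1]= (0 8 10 7 12 1 3)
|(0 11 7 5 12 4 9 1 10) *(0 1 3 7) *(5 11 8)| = 18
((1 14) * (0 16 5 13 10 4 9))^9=(0 5 10 9 16 13 4)(1 14)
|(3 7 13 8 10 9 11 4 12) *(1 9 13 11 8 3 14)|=11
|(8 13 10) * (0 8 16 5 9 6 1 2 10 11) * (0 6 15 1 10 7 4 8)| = 13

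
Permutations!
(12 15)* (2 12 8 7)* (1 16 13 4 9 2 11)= (1 16 13 4 9 2 12 15 8 7 11)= [0, 16, 12, 3, 9, 5, 6, 11, 7, 2, 10, 1, 15, 4, 14, 8, 13]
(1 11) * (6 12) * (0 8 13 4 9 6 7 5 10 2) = (0 8 13 4 9 6 12 7 5 10 2)(1 11) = [8, 11, 0, 3, 9, 10, 12, 5, 13, 6, 2, 1, 7, 4]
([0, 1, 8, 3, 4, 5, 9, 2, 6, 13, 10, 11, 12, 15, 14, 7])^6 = (2 7 15 13 9 6 8)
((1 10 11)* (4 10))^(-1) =(1 11 10 4)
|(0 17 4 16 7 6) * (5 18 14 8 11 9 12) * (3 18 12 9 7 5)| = 13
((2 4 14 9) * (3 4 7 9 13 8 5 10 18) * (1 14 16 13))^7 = (1 14)(2 7 9)(3 18 10 5 8 13 16 4) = ((1 14)(2 7 9)(3 4 16 13 8 5 10 18))^7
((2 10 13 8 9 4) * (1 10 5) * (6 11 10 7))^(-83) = ((1 7 6 11 10 13 8 9 4 2 5))^(-83) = (1 13 5 10 2 11 4 6 9 7 8)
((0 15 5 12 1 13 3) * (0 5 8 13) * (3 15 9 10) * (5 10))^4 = (0 1 12 5 9)(8 13 15)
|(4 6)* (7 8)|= |(4 6)(7 8)|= 2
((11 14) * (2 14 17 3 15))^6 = (17)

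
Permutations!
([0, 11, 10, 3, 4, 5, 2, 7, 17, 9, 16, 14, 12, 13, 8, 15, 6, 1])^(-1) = (1 17 8 14 11)(2 6 16 10)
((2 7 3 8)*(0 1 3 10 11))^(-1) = ((0 1 3 8 2 7 10 11))^(-1) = (0 11 10 7 2 8 3 1)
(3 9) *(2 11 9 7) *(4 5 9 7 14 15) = (2 11 7)(3 14 15 4 5 9) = [0, 1, 11, 14, 5, 9, 6, 2, 8, 3, 10, 7, 12, 13, 15, 4]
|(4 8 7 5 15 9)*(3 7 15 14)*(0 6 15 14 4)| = 12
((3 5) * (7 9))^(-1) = (3 5)(7 9)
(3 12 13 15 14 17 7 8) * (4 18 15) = (3 12 13 4 18 15 14 17 7 8) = [0, 1, 2, 12, 18, 5, 6, 8, 3, 9, 10, 11, 13, 4, 17, 14, 16, 7, 15]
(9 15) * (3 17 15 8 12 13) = (3 17 15 9 8 12 13) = [0, 1, 2, 17, 4, 5, 6, 7, 12, 8, 10, 11, 13, 3, 14, 9, 16, 15]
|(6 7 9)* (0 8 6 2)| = 6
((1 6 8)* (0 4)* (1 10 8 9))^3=(0 4)(8 10)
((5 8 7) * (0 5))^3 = (0 7 8 5)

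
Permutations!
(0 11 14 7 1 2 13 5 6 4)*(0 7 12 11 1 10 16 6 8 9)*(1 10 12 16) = (0 10 1 2 13 5 8 9)(4 7 12 11 14 16 6) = [10, 2, 13, 3, 7, 8, 4, 12, 9, 0, 1, 14, 11, 5, 16, 15, 6]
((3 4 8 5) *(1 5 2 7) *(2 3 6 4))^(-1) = (1 7 2 3 8 4 6 5)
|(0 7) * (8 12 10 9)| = 4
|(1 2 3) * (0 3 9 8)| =6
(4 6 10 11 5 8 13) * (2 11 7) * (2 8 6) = [0, 1, 11, 3, 2, 6, 10, 8, 13, 9, 7, 5, 12, 4] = (2 11 5 6 10 7 8 13 4)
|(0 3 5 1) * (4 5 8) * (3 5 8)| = |(0 5 1)(4 8)| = 6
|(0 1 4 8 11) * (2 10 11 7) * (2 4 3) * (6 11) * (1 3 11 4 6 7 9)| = 11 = |(0 3 2 10 7 6 4 8 9 1 11)|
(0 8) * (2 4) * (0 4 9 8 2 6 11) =(0 2 9 8 4 6 11) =[2, 1, 9, 3, 6, 5, 11, 7, 4, 8, 10, 0]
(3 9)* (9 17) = (3 17 9) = [0, 1, 2, 17, 4, 5, 6, 7, 8, 3, 10, 11, 12, 13, 14, 15, 16, 9]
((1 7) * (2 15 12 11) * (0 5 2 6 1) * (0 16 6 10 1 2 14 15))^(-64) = ((0 5 14 15 12 11 10 1 7 16 6 2))^(-64) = (0 7 12)(1 15 2)(5 16 11)(6 10 14)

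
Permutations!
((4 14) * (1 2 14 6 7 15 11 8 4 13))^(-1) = ((1 2 14 13)(4 6 7 15 11 8))^(-1) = (1 13 14 2)(4 8 11 15 7 6)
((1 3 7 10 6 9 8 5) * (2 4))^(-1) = (1 5 8 9 6 10 7 3)(2 4)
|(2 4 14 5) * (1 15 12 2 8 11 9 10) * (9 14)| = |(1 15 12 2 4 9 10)(5 8 11 14)| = 28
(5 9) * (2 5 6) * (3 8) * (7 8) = (2 5 9 6)(3 7 8) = [0, 1, 5, 7, 4, 9, 2, 8, 3, 6]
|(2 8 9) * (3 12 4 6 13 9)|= |(2 8 3 12 4 6 13 9)|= 8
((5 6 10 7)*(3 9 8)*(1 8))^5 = ((1 8 3 9)(5 6 10 7))^5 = (1 8 3 9)(5 6 10 7)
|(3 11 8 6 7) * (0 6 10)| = 7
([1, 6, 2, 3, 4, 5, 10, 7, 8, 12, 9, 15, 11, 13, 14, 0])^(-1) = [15, 0, 2, 3, 4, 5, 1, 7, 8, 10, 6, 12, 9, 13, 14, 11]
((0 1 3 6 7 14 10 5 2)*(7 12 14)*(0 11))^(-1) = (0 11 2 5 10 14 12 6 3 1) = ((0 1 3 6 12 14 10 5 2 11))^(-1)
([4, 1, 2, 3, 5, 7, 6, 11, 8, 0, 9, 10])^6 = (0 9 10 11 7 5 4)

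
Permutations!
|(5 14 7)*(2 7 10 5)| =|(2 7)(5 14 10)| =6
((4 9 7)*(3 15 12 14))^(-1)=(3 14 12 15)(4 7 9)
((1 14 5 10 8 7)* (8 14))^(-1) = (1 7 8)(5 14 10)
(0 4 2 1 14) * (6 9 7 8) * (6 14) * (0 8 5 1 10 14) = (0 4 2 10 14 8)(1 6 9 7 5) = [4, 6, 10, 3, 2, 1, 9, 5, 0, 7, 14, 11, 12, 13, 8]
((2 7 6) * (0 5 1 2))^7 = (0 5 1 2 7 6)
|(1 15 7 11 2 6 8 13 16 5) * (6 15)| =12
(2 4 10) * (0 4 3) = [4, 1, 3, 0, 10, 5, 6, 7, 8, 9, 2] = (0 4 10 2 3)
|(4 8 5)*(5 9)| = |(4 8 9 5)| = 4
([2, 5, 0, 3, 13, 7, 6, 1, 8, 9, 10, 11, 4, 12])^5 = (0 2)(1 7 5)(4 12 13)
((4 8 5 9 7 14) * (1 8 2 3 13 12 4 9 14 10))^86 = ((1 8 5 14 9 7 10)(2 3 13 12 4))^86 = (1 5 9 10 8 14 7)(2 3 13 12 4)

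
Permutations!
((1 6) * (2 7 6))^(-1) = (1 6 7 2)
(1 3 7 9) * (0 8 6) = [8, 3, 2, 7, 4, 5, 0, 9, 6, 1] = (0 8 6)(1 3 7 9)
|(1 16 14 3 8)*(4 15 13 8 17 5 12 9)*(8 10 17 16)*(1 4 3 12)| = |(1 8 4 15 13 10 17 5)(3 16 14 12 9)| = 40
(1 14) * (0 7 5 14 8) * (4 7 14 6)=(0 14 1 8)(4 7 5 6)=[14, 8, 2, 3, 7, 6, 4, 5, 0, 9, 10, 11, 12, 13, 1]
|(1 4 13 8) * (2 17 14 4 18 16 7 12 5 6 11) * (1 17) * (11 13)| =|(1 18 16 7 12 5 6 13 8 17 14 4 11 2)| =14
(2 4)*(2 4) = (4) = [0, 1, 2, 3, 4]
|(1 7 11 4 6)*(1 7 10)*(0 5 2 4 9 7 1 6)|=|(0 5 2 4)(1 10 6)(7 11 9)|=12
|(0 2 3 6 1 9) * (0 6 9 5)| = 7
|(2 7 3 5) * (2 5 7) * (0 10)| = 2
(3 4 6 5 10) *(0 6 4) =(0 6 5 10 3) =[6, 1, 2, 0, 4, 10, 5, 7, 8, 9, 3]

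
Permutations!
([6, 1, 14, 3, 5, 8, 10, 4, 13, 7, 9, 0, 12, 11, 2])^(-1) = (0 11 13 8 5 4 7 9 10 6)(2 14)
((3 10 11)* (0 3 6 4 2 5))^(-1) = (0 5 2 4 6 11 10 3)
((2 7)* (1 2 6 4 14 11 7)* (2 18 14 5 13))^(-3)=(1 5 7 18 13 6 14 2 4 11)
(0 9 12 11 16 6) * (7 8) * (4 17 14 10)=(0 9 12 11 16 6)(4 17 14 10)(7 8)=[9, 1, 2, 3, 17, 5, 0, 8, 7, 12, 4, 16, 11, 13, 10, 15, 6, 14]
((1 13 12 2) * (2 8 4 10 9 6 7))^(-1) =(1 2 7 6 9 10 4 8 12 13)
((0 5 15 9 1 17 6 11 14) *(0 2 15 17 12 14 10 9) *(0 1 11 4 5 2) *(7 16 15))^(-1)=(0 14 12 1 15 16 7 2)(4 6 17 5)(9 10 11)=((0 2 7 16 15 1 12 14)(4 5 17 6)(9 11 10))^(-1)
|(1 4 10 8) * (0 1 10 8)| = 5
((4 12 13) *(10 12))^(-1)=((4 10 12 13))^(-1)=(4 13 12 10)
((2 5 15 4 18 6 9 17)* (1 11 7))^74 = (1 7 11)(2 15 18 9)(4 6 17 5)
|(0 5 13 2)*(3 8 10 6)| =|(0 5 13 2)(3 8 10 6)| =4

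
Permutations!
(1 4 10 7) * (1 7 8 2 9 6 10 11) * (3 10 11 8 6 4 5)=(1 5 3 10 6 11)(2 9 4 8)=[0, 5, 9, 10, 8, 3, 11, 7, 2, 4, 6, 1]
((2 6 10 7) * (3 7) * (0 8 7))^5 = ((0 8 7 2 6 10 3))^5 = (0 10 2 8 3 6 7)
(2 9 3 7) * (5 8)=[0, 1, 9, 7, 4, 8, 6, 2, 5, 3]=(2 9 3 7)(5 8)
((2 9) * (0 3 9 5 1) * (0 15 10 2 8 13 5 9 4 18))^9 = ((0 3 4 18)(1 15 10 2 9 8 13 5))^9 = (0 3 4 18)(1 15 10 2 9 8 13 5)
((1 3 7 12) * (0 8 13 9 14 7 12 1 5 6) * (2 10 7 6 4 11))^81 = ((0 8 13 9 14 6)(1 3 12 5 4 11 2 10 7))^81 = (0 9)(6 13)(8 14)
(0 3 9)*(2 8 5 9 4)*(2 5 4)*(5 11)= [3, 1, 8, 2, 11, 9, 6, 7, 4, 0, 10, 5]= (0 3 2 8 4 11 5 9)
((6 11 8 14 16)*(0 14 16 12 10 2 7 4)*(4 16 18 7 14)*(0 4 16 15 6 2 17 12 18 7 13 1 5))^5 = ((0 16 2 14 18 13 1 5)(6 11 8 7 15)(10 17 12))^5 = (0 13 2 5 18 16 1 14)(10 12 17)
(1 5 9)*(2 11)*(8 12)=[0, 5, 11, 3, 4, 9, 6, 7, 12, 1, 10, 2, 8]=(1 5 9)(2 11)(8 12)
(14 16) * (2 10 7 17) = (2 10 7 17)(14 16) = [0, 1, 10, 3, 4, 5, 6, 17, 8, 9, 7, 11, 12, 13, 16, 15, 14, 2]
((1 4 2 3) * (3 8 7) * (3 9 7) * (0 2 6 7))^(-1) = (0 9 7 6 4 1 3 8 2)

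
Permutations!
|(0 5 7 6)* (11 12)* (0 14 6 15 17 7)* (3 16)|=6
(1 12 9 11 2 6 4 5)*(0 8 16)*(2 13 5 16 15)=(0 8 15 2 6 4 16)(1 12 9 11 13 5)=[8, 12, 6, 3, 16, 1, 4, 7, 15, 11, 10, 13, 9, 5, 14, 2, 0]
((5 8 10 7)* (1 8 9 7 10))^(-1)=(10)(1 8)(5 7 9)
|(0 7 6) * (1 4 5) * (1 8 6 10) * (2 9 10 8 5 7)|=|(0 2 9 10 1 4 7 8 6)|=9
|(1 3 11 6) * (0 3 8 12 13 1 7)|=20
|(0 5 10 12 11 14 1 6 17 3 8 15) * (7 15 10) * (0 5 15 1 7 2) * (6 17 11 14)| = 8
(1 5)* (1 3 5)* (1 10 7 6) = (1 10 7 6)(3 5) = [0, 10, 2, 5, 4, 3, 1, 6, 8, 9, 7]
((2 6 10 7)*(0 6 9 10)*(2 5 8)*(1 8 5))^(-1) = (0 6)(1 7 10 9 2 8)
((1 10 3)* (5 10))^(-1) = (1 3 10 5)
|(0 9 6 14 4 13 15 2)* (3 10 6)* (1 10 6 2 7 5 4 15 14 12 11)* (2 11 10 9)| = 42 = |(0 2)(1 9 3 6 12 10 11)(4 13 14 15 7 5)|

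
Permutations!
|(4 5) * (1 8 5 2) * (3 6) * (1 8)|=4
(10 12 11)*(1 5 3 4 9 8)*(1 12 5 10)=(1 10 5 3 4 9 8 12 11)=[0, 10, 2, 4, 9, 3, 6, 7, 12, 8, 5, 1, 11]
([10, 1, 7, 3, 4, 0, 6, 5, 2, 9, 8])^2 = [8, 1, 5, 3, 4, 10, 6, 0, 7, 9, 2]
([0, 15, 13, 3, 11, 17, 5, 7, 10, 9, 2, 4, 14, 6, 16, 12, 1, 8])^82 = (1 12 16 15 14)(2 8 5 13 10 17 6)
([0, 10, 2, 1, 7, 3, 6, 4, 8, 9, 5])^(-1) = (1 3 5 10)(4 7)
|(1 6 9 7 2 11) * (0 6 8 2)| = 4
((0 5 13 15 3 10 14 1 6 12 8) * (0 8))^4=(0 3 6 13 14)(1 5 10 12 15)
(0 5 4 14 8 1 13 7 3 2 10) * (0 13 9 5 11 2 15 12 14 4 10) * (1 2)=(0 11 1 9 5 10 13 7 3 15 12 14 8 2)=[11, 9, 0, 15, 4, 10, 6, 3, 2, 5, 13, 1, 14, 7, 8, 12]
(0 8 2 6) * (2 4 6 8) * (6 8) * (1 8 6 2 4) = (0 4 6)(1 8) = [4, 8, 2, 3, 6, 5, 0, 7, 1]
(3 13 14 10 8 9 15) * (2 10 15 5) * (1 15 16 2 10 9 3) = [0, 15, 9, 13, 4, 10, 6, 7, 3, 5, 8, 11, 12, 14, 16, 1, 2] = (1 15)(2 9 5 10 8 3 13 14 16)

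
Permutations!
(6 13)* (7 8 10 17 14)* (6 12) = (6 13 12)(7 8 10 17 14) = [0, 1, 2, 3, 4, 5, 13, 8, 10, 9, 17, 11, 6, 12, 7, 15, 16, 14]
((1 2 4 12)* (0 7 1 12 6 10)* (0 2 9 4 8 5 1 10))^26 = (12)(0 1 10 4 8)(2 6 5 7 9)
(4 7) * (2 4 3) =(2 4 7 3) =[0, 1, 4, 2, 7, 5, 6, 3]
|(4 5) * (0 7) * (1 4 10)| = |(0 7)(1 4 5 10)| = 4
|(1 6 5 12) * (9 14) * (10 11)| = 4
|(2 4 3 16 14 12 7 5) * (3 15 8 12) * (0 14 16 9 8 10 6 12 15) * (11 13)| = |(16)(0 14 3 9 8 15 10 6 12 7 5 2 4)(11 13)| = 26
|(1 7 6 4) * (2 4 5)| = |(1 7 6 5 2 4)| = 6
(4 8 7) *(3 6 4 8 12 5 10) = [0, 1, 2, 6, 12, 10, 4, 8, 7, 9, 3, 11, 5] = (3 6 4 12 5 10)(7 8)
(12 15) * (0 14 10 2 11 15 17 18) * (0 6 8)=(0 14 10 2 11 15 12 17 18 6 8)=[14, 1, 11, 3, 4, 5, 8, 7, 0, 9, 2, 15, 17, 13, 10, 12, 16, 18, 6]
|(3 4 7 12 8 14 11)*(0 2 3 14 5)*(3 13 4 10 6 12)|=|(0 2 13 4 7 3 10 6 12 8 5)(11 14)|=22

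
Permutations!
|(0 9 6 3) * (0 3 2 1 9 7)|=|(0 7)(1 9 6 2)|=4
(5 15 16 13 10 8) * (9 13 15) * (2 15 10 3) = (2 15 16 10 8 5 9 13 3) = [0, 1, 15, 2, 4, 9, 6, 7, 5, 13, 8, 11, 12, 3, 14, 16, 10]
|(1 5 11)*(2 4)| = |(1 5 11)(2 4)| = 6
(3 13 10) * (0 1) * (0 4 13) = (0 1 4 13 10 3) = [1, 4, 2, 0, 13, 5, 6, 7, 8, 9, 3, 11, 12, 10]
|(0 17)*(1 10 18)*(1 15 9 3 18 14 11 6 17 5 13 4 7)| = |(0 5 13 4 7 1 10 14 11 6 17)(3 18 15 9)| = 44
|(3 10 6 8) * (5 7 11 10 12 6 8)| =8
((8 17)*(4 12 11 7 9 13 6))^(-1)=(4 6 13 9 7 11 12)(8 17)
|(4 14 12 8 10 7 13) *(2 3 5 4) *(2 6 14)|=28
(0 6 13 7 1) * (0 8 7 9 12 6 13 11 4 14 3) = [13, 8, 2, 0, 14, 5, 11, 1, 7, 12, 10, 4, 6, 9, 3] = (0 13 9 12 6 11 4 14 3)(1 8 7)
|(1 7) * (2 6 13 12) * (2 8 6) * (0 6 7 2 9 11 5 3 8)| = |(0 6 13 12)(1 2 9 11 5 3 8 7)| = 8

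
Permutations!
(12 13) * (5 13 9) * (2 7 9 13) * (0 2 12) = (0 2 7 9 5 12 13) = [2, 1, 7, 3, 4, 12, 6, 9, 8, 5, 10, 11, 13, 0]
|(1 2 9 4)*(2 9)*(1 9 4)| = 3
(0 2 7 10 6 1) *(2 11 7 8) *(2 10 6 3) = (0 11 7 6 1)(2 8 10 3) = [11, 0, 8, 2, 4, 5, 1, 6, 10, 9, 3, 7]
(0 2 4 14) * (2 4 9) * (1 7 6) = [4, 7, 9, 3, 14, 5, 1, 6, 8, 2, 10, 11, 12, 13, 0] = (0 4 14)(1 7 6)(2 9)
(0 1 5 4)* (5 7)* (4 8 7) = (0 1 4)(5 8 7) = [1, 4, 2, 3, 0, 8, 6, 5, 7]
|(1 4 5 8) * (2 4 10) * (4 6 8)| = 10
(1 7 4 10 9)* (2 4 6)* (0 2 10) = (0 2 4)(1 7 6 10 9) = [2, 7, 4, 3, 0, 5, 10, 6, 8, 1, 9]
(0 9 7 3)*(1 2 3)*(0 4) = [9, 2, 3, 4, 0, 5, 6, 1, 8, 7] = (0 9 7 1 2 3 4)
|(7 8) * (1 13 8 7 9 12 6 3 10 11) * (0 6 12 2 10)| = |(0 6 3)(1 13 8 9 2 10 11)| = 21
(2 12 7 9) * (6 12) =(2 6 12 7 9) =[0, 1, 6, 3, 4, 5, 12, 9, 8, 2, 10, 11, 7]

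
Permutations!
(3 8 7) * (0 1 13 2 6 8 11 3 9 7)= (0 1 13 2 6 8)(3 11)(7 9)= [1, 13, 6, 11, 4, 5, 8, 9, 0, 7, 10, 3, 12, 2]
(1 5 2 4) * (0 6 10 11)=(0 6 10 11)(1 5 2 4)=[6, 5, 4, 3, 1, 2, 10, 7, 8, 9, 11, 0]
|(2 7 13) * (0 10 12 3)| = 12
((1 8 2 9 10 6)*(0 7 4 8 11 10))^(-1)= (0 9 2 8 4 7)(1 6 10 11)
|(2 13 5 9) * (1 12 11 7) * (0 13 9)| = |(0 13 5)(1 12 11 7)(2 9)| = 12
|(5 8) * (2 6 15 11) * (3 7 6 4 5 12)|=10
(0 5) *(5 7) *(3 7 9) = (0 9 3 7 5) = [9, 1, 2, 7, 4, 0, 6, 5, 8, 3]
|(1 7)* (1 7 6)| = |(7)(1 6)| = 2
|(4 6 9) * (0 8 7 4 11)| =7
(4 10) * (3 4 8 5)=[0, 1, 2, 4, 10, 3, 6, 7, 5, 9, 8]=(3 4 10 8 5)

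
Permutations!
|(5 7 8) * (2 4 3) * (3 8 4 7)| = |(2 7 4 8 5 3)| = 6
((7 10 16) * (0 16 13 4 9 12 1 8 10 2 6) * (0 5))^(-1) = (0 5 6 2 7 16)(1 12 9 4 13 10 8)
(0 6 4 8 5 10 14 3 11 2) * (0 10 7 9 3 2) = (0 6 4 8 5 7 9 3 11)(2 10 14) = [6, 1, 10, 11, 8, 7, 4, 9, 5, 3, 14, 0, 12, 13, 2]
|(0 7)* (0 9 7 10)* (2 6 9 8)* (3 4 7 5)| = 8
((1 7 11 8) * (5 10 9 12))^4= ((1 7 11 8)(5 10 9 12))^4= (12)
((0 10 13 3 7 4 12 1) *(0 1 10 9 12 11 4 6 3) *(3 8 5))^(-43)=(0 12 13 9 10)(3 6 5 7 8)(4 11)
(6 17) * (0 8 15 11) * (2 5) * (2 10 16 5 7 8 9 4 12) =(0 9 4 12 2 7 8 15 11)(5 10 16)(6 17) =[9, 1, 7, 3, 12, 10, 17, 8, 15, 4, 16, 0, 2, 13, 14, 11, 5, 6]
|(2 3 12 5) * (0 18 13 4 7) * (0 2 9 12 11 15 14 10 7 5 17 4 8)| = 140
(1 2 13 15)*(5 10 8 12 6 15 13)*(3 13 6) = (1 2 5 10 8 12 3 13 6 15) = [0, 2, 5, 13, 4, 10, 15, 7, 12, 9, 8, 11, 3, 6, 14, 1]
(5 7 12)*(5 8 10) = (5 7 12 8 10) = [0, 1, 2, 3, 4, 7, 6, 12, 10, 9, 5, 11, 8]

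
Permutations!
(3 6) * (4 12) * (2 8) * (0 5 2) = (0 5 2 8)(3 6)(4 12) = [5, 1, 8, 6, 12, 2, 3, 7, 0, 9, 10, 11, 4]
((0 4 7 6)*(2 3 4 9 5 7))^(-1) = (0 6 7 5 9)(2 4 3)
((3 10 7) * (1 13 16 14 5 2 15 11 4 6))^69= ((1 13 16 14 5 2 15 11 4 6)(3 10 7))^69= (1 6 4 11 15 2 5 14 16 13)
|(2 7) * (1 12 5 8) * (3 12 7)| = 7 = |(1 7 2 3 12 5 8)|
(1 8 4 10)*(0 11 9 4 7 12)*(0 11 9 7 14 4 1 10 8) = (0 9 1)(4 8 14)(7 12 11) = [9, 0, 2, 3, 8, 5, 6, 12, 14, 1, 10, 7, 11, 13, 4]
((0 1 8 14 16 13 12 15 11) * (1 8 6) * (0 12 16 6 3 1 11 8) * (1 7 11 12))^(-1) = ((1 3 7 11)(6 12 15 8 14)(13 16))^(-1) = (1 11 7 3)(6 14 8 15 12)(13 16)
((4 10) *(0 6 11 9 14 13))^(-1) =(0 13 14 9 11 6)(4 10)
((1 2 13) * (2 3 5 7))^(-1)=(1 13 2 7 5 3)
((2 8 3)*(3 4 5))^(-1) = (2 3 5 4 8)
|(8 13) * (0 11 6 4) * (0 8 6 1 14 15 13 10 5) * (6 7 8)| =10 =|(0 11 1 14 15 13 7 8 10 5)(4 6)|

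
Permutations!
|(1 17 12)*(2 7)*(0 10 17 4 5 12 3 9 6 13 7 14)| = 20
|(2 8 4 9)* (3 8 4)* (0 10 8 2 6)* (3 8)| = |(0 10 3 2 4 9 6)| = 7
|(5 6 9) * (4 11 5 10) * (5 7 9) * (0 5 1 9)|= |(0 5 6 1 9 10 4 11 7)|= 9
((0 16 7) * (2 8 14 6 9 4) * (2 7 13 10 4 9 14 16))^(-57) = (0 7 4 10 13 16 8 2)(6 14)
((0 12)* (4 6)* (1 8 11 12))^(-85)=(12)(4 6)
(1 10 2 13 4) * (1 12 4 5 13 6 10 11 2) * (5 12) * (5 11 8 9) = (1 8 9 5 13 12 4 11 2 6 10) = [0, 8, 6, 3, 11, 13, 10, 7, 9, 5, 1, 2, 4, 12]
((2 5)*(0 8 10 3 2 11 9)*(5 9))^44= ((0 8 10 3 2 9)(5 11))^44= (11)(0 10 2)(3 9 8)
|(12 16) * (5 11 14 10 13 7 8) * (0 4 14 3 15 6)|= |(0 4 14 10 13 7 8 5 11 3 15 6)(12 16)|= 12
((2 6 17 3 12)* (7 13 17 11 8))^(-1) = (2 12 3 17 13 7 8 11 6)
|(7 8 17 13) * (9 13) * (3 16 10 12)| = |(3 16 10 12)(7 8 17 9 13)| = 20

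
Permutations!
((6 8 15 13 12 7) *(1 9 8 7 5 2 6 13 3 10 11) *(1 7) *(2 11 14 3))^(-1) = (1 6 2 15 8 9)(3 14 10)(5 12 13 7 11)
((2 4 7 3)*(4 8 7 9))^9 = (2 8 7 3)(4 9)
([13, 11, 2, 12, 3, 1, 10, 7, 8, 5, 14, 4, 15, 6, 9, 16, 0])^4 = (0 14 11 15 6 5 3)(1 12 13 9 4 16 10)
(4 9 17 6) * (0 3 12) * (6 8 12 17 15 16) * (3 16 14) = (0 16 6 4 9 15 14 3 17 8 12) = [16, 1, 2, 17, 9, 5, 4, 7, 12, 15, 10, 11, 0, 13, 3, 14, 6, 8]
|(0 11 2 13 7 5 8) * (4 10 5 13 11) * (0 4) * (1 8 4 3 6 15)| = 30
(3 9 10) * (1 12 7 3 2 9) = [0, 12, 9, 1, 4, 5, 6, 3, 8, 10, 2, 11, 7] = (1 12 7 3)(2 9 10)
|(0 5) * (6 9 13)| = 6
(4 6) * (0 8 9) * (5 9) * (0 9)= (9)(0 8 5)(4 6)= [8, 1, 2, 3, 6, 0, 4, 7, 5, 9]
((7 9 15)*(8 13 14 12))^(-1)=(7 15 9)(8 12 14 13)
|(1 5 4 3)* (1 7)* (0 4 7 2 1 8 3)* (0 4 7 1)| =|(0 7 8 3 2)(1 5)| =10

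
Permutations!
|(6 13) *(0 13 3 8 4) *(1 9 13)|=8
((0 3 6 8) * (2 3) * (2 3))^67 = (0 8 6 3)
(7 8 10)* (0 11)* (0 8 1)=(0 11 8 10 7 1)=[11, 0, 2, 3, 4, 5, 6, 1, 10, 9, 7, 8]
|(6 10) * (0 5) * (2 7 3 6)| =|(0 5)(2 7 3 6 10)| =10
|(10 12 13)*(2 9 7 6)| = 12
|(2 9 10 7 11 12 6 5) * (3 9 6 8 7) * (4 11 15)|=6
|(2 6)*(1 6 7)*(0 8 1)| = 6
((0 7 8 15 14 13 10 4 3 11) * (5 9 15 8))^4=(0 15 4 7 14 3 5 13 11 9 10)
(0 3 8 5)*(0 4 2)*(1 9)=[3, 9, 0, 8, 2, 4, 6, 7, 5, 1]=(0 3 8 5 4 2)(1 9)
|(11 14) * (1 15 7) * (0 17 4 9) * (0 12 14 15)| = |(0 17 4 9 12 14 11 15 7 1)| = 10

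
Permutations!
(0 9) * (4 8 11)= [9, 1, 2, 3, 8, 5, 6, 7, 11, 0, 10, 4]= (0 9)(4 8 11)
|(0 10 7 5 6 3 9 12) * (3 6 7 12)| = 6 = |(0 10 12)(3 9)(5 7)|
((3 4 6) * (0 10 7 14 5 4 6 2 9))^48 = (14)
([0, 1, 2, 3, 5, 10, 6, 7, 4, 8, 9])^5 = [0, 1, 2, 3, 4, 5, 6, 7, 8, 9, 10]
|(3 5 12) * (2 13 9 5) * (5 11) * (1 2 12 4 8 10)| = |(1 2 13 9 11 5 4 8 10)(3 12)| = 18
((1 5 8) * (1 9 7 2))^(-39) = (1 9)(2 8)(5 7)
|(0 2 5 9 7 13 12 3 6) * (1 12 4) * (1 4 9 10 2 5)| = |(0 5 10 2 1 12 3 6)(7 13 9)| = 24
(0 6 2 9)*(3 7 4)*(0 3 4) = [6, 1, 9, 7, 4, 5, 2, 0, 8, 3] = (0 6 2 9 3 7)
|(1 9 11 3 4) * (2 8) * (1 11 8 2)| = |(1 9 8)(3 4 11)| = 3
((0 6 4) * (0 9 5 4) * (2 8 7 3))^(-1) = ((0 6)(2 8 7 3)(4 9 5))^(-1) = (0 6)(2 3 7 8)(4 5 9)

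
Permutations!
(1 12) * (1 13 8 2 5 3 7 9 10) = (1 12 13 8 2 5 3 7 9 10) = [0, 12, 5, 7, 4, 3, 6, 9, 2, 10, 1, 11, 13, 8]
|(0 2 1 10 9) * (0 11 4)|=|(0 2 1 10 9 11 4)|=7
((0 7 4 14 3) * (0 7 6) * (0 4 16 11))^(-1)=((0 6 4 14 3 7 16 11))^(-1)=(0 11 16 7 3 14 4 6)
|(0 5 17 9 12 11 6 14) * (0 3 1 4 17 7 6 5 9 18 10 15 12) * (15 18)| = |(0 9)(1 4 17 15 12 11 5 7 6 14 3)(10 18)| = 22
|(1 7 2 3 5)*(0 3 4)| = 7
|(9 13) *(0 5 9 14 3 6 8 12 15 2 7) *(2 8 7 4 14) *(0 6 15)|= 22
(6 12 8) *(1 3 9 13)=(1 3 9 13)(6 12 8)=[0, 3, 2, 9, 4, 5, 12, 7, 6, 13, 10, 11, 8, 1]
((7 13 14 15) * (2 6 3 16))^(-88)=((2 6 3 16)(7 13 14 15))^(-88)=(16)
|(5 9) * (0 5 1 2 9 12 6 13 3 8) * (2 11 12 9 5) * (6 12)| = |(0 2 5 9 1 11 6 13 3 8)| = 10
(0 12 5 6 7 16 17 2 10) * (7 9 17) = (0 12 5 6 9 17 2 10)(7 16) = [12, 1, 10, 3, 4, 6, 9, 16, 8, 17, 0, 11, 5, 13, 14, 15, 7, 2]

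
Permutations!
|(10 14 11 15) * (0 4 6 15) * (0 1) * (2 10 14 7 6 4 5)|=10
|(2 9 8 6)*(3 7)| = 4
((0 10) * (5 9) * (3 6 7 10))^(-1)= ((0 3 6 7 10)(5 9))^(-1)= (0 10 7 6 3)(5 9)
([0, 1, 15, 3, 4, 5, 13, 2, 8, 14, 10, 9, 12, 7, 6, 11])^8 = (15)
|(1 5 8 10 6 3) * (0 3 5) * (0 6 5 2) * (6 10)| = |(0 3 1 10 5 8 6 2)| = 8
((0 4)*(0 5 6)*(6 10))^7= ((0 4 5 10 6))^7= (0 5 6 4 10)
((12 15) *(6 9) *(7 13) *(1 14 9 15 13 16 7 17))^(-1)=(1 17 13 12 15 6 9 14)(7 16)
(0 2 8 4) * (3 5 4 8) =(8)(0 2 3 5 4) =[2, 1, 3, 5, 0, 4, 6, 7, 8]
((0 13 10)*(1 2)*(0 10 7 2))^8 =((0 13 7 2 1))^8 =(0 2 13 1 7)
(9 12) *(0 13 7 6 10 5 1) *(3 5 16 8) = [13, 0, 2, 5, 4, 1, 10, 6, 3, 12, 16, 11, 9, 7, 14, 15, 8] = (0 13 7 6 10 16 8 3 5 1)(9 12)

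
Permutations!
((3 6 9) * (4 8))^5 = (3 9 6)(4 8)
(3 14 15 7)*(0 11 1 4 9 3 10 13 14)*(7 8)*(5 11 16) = (0 16 5 11 1 4 9 3)(7 10 13 14 15 8) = [16, 4, 2, 0, 9, 11, 6, 10, 7, 3, 13, 1, 12, 14, 15, 8, 5]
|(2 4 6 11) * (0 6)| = 5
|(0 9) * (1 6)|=2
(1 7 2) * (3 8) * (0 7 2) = (0 7)(1 2)(3 8) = [7, 2, 1, 8, 4, 5, 6, 0, 3]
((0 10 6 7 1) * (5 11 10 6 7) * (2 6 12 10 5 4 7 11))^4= ((0 12 10 11 5 2 6 4 7 1))^4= (0 5 7 10 6)(1 11 4 12 2)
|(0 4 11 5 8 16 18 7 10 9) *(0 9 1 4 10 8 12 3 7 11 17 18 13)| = |(0 10 1 4 17 18 11 5 12 3 7 8 16 13)| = 14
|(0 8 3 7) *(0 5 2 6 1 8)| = |(1 8 3 7 5 2 6)| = 7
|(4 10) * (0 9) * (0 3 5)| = 4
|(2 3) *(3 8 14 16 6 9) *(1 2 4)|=9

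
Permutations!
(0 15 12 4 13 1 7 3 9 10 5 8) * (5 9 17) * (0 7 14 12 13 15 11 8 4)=(0 11 8 7 3 17 5 4 15 13 1 14 12)(9 10)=[11, 14, 2, 17, 15, 4, 6, 3, 7, 10, 9, 8, 0, 1, 12, 13, 16, 5]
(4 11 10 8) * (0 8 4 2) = [8, 1, 0, 3, 11, 5, 6, 7, 2, 9, 4, 10] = (0 8 2)(4 11 10)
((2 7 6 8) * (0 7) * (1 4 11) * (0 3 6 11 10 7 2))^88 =((0 2 3 6 8)(1 4 10 7 11))^88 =(0 6 2 8 3)(1 7 4 11 10)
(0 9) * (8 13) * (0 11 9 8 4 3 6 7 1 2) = (0 8 13 4 3 6 7 1 2)(9 11) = [8, 2, 0, 6, 3, 5, 7, 1, 13, 11, 10, 9, 12, 4]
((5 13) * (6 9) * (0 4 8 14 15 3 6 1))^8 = (0 1 9 6 3 15 14 8 4)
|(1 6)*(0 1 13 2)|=5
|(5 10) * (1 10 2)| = 4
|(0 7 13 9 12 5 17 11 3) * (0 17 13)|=12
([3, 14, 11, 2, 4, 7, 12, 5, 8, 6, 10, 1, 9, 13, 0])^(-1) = (0 14 1 11 2 3)(5 7)(6 9 12)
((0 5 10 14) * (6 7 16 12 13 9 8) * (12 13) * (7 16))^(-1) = ((0 5 10 14)(6 16 13 9 8))^(-1) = (0 14 10 5)(6 8 9 13 16)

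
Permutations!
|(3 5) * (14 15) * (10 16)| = |(3 5)(10 16)(14 15)| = 2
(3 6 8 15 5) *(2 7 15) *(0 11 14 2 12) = [11, 1, 7, 6, 4, 3, 8, 15, 12, 9, 10, 14, 0, 13, 2, 5] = (0 11 14 2 7 15 5 3 6 8 12)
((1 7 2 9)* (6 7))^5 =((1 6 7 2 9))^5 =(9)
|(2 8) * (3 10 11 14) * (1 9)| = 4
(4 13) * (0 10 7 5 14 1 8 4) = (0 10 7 5 14 1 8 4 13) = [10, 8, 2, 3, 13, 14, 6, 5, 4, 9, 7, 11, 12, 0, 1]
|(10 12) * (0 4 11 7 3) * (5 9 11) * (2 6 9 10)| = 11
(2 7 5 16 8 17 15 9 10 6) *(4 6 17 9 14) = (2 7 5 16 8 9 10 17 15 14 4 6) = [0, 1, 7, 3, 6, 16, 2, 5, 9, 10, 17, 11, 12, 13, 4, 14, 8, 15]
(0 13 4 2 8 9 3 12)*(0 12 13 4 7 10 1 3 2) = (0 4)(1 3 13 7 10)(2 8 9) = [4, 3, 8, 13, 0, 5, 6, 10, 9, 2, 1, 11, 12, 7]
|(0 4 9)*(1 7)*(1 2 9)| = |(0 4 1 7 2 9)| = 6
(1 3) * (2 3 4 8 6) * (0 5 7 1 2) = (0 5 7 1 4 8 6)(2 3) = [5, 4, 3, 2, 8, 7, 0, 1, 6]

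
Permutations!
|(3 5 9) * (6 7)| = 6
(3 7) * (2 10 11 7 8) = (2 10 11 7 3 8) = [0, 1, 10, 8, 4, 5, 6, 3, 2, 9, 11, 7]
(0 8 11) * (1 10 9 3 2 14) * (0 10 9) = [8, 9, 14, 2, 4, 5, 6, 7, 11, 3, 0, 10, 12, 13, 1] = (0 8 11 10)(1 9 3 2 14)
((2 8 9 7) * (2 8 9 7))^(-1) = ((2 9)(7 8))^(-1) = (2 9)(7 8)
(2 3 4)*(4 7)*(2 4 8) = [0, 1, 3, 7, 4, 5, 6, 8, 2] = (2 3 7 8)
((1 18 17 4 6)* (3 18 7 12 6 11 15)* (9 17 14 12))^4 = ((1 7 9 17 4 11 15 3 18 14 12 6))^4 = (1 4 18)(3 6 17)(7 11 14)(9 15 12)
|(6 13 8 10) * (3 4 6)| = 6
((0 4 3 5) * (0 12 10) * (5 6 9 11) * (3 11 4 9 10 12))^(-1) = ((12)(0 9 4 11 5 3 6 10))^(-1) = (12)(0 10 6 3 5 11 4 9)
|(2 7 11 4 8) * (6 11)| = 6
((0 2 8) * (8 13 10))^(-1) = ((0 2 13 10 8))^(-1) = (0 8 10 13 2)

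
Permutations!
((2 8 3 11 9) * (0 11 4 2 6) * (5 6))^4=(0 6 5 9 11)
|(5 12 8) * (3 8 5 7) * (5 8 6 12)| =|(3 6 12 8 7)| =5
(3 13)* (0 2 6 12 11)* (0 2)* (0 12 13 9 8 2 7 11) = (0 12)(2 6 13 3 9 8)(7 11) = [12, 1, 6, 9, 4, 5, 13, 11, 2, 8, 10, 7, 0, 3]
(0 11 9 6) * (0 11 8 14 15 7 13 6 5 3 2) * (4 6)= (0 8 14 15 7 13 4 6 11 9 5 3 2)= [8, 1, 0, 2, 6, 3, 11, 13, 14, 5, 10, 9, 12, 4, 15, 7]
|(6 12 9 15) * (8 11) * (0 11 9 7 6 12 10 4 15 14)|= |(0 11 8 9 14)(4 15 12 7 6 10)|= 30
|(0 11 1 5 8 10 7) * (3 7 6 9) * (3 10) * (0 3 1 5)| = 30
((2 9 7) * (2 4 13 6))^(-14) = (2 13 7)(4 9 6)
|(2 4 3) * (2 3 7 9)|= |(2 4 7 9)|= 4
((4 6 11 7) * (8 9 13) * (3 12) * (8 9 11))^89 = (3 12)(4 7 11 8 6)(9 13)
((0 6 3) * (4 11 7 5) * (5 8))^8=(0 3 6)(4 8 11 5 7)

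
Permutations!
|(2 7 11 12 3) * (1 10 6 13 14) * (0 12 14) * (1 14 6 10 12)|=9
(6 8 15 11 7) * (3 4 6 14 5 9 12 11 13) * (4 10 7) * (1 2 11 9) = [0, 2, 11, 10, 6, 1, 8, 14, 15, 12, 7, 4, 9, 3, 5, 13] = (1 2 11 4 6 8 15 13 3 10 7 14 5)(9 12)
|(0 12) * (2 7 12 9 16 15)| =|(0 9 16 15 2 7 12)| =7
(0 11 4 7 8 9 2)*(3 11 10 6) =(0 10 6 3 11 4 7 8 9 2) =[10, 1, 0, 11, 7, 5, 3, 8, 9, 2, 6, 4]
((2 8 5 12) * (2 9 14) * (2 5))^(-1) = ((2 8)(5 12 9 14))^(-1) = (2 8)(5 14 9 12)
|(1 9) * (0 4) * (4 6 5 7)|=|(0 6 5 7 4)(1 9)|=10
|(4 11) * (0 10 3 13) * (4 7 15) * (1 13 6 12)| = 28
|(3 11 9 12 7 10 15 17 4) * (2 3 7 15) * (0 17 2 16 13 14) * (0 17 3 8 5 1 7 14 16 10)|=|(0 3 11 9 12 15 2 8 5 1 7)(4 14 17)(13 16)|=66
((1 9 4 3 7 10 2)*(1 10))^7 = ((1 9 4 3 7)(2 10))^7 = (1 4 7 9 3)(2 10)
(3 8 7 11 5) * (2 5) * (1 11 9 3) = (1 11 2 5)(3 8 7 9) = [0, 11, 5, 8, 4, 1, 6, 9, 7, 3, 10, 2]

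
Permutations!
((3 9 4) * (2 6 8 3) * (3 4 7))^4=((2 6 8 4)(3 9 7))^4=(3 9 7)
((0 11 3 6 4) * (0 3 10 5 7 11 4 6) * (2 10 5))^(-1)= ((0 4 3)(2 10)(5 7 11))^(-1)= (0 3 4)(2 10)(5 11 7)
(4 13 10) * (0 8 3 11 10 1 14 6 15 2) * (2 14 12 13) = (0 8 3 11 10 4 2)(1 12 13)(6 15 14) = [8, 12, 0, 11, 2, 5, 15, 7, 3, 9, 4, 10, 13, 1, 6, 14]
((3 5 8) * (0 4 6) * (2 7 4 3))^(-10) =(0 4 2 5)(3 6 7 8)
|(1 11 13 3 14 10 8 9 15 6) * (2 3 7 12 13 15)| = |(1 11 15 6)(2 3 14 10 8 9)(7 12 13)| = 12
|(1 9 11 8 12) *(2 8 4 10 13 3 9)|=12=|(1 2 8 12)(3 9 11 4 10 13)|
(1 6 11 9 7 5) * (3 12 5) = (1 6 11 9 7 3 12 5) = [0, 6, 2, 12, 4, 1, 11, 3, 8, 7, 10, 9, 5]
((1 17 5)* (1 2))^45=((1 17 5 2))^45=(1 17 5 2)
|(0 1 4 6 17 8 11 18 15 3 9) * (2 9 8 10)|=40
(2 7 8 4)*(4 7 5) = (2 5 4)(7 8) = [0, 1, 5, 3, 2, 4, 6, 8, 7]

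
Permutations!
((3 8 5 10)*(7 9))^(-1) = (3 10 5 8)(7 9) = ((3 8 5 10)(7 9))^(-1)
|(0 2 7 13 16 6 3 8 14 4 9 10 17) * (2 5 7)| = 13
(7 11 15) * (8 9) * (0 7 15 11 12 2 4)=(15)(0 7 12 2 4)(8 9)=[7, 1, 4, 3, 0, 5, 6, 12, 9, 8, 10, 11, 2, 13, 14, 15]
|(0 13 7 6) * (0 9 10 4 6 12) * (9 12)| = |(0 13 7 9 10 4 6 12)| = 8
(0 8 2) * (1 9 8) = [1, 9, 0, 3, 4, 5, 6, 7, 2, 8] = (0 1 9 8 2)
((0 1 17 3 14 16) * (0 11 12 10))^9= (17)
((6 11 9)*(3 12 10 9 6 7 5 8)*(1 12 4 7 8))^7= (1 7 3 9 12 5 4 8 10)(6 11)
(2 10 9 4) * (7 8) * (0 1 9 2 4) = (0 1 9)(2 10)(7 8) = [1, 9, 10, 3, 4, 5, 6, 8, 7, 0, 2]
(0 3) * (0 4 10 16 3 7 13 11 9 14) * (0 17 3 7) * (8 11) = [0, 1, 2, 4, 10, 5, 6, 13, 11, 14, 16, 9, 12, 8, 17, 15, 7, 3] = (3 4 10 16 7 13 8 11 9 14 17)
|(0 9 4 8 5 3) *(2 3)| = 7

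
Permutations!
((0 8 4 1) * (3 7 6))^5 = ((0 8 4 1)(3 7 6))^5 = (0 8 4 1)(3 6 7)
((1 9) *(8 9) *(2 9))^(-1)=((1 8 2 9))^(-1)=(1 9 2 8)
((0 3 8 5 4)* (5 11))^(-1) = ((0 3 8 11 5 4))^(-1) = (0 4 5 11 8 3)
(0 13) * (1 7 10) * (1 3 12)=(0 13)(1 7 10 3 12)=[13, 7, 2, 12, 4, 5, 6, 10, 8, 9, 3, 11, 1, 0]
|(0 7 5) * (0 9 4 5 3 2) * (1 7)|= |(0 1 7 3 2)(4 5 9)|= 15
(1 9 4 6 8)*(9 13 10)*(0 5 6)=(0 5 6 8 1 13 10 9 4)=[5, 13, 2, 3, 0, 6, 8, 7, 1, 4, 9, 11, 12, 10]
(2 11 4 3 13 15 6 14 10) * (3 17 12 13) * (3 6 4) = (2 11 3 6 14 10)(4 17 12 13 15) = [0, 1, 11, 6, 17, 5, 14, 7, 8, 9, 2, 3, 13, 15, 10, 4, 16, 12]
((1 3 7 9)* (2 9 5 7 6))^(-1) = (1 9 2 6 3)(5 7)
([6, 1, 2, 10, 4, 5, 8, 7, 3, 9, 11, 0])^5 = [11, 1, 2, 8, 4, 5, 0, 7, 6, 9, 3, 10]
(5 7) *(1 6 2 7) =(1 6 2 7 5) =[0, 6, 7, 3, 4, 1, 2, 5]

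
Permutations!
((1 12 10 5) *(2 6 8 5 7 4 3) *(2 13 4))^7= (1 5 8 6 2 7 10 12)(3 13 4)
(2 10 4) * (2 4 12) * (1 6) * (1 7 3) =(1 6 7 3)(2 10 12) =[0, 6, 10, 1, 4, 5, 7, 3, 8, 9, 12, 11, 2]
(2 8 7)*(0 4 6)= [4, 1, 8, 3, 6, 5, 0, 2, 7]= (0 4 6)(2 8 7)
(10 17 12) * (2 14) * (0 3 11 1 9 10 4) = (0 3 11 1 9 10 17 12 4)(2 14) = [3, 9, 14, 11, 0, 5, 6, 7, 8, 10, 17, 1, 4, 13, 2, 15, 16, 12]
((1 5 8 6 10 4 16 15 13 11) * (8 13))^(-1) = ((1 5 13 11)(4 16 15 8 6 10))^(-1) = (1 11 13 5)(4 10 6 8 15 16)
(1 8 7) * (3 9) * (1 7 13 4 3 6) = (1 8 13 4 3 9 6) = [0, 8, 2, 9, 3, 5, 1, 7, 13, 6, 10, 11, 12, 4]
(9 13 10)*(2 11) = (2 11)(9 13 10) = [0, 1, 11, 3, 4, 5, 6, 7, 8, 13, 9, 2, 12, 10]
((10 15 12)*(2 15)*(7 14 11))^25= (2 15 12 10)(7 14 11)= ((2 15 12 10)(7 14 11))^25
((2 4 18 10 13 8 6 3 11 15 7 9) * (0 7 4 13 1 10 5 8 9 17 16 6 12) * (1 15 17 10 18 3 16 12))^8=(18)(0 12 17 11 3 4 15 10 7)(2 9 13)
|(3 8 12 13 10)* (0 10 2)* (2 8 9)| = |(0 10 3 9 2)(8 12 13)| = 15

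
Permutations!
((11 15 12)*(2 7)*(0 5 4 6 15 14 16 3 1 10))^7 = (0 14 4 3 15 10 11 5 16 6 1 12)(2 7)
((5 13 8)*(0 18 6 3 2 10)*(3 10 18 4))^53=(0 18 4 6 3 10 2)(5 8 13)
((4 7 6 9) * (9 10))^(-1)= (4 9 10 6 7)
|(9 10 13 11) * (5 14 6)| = 12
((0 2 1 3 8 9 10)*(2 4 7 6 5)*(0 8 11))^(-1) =((0 4 7 6 5 2 1 3 11)(8 9 10))^(-1) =(0 11 3 1 2 5 6 7 4)(8 10 9)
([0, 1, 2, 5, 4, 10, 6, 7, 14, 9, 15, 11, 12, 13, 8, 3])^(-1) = [0, 1, 2, 15, 4, 3, 6, 7, 14, 9, 5, 11, 12, 13, 8, 10]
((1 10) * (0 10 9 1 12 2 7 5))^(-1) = (0 5 7 2 12 10)(1 9)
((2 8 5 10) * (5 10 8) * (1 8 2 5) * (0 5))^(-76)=((0 5 2 1 8 10))^(-76)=(0 2 8)(1 10 5)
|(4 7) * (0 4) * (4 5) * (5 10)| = 5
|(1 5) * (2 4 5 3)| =5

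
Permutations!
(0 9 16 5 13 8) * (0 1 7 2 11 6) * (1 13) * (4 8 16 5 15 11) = (0 9 5 1 7 2 4 8 13 16 15 11 6) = [9, 7, 4, 3, 8, 1, 0, 2, 13, 5, 10, 6, 12, 16, 14, 11, 15]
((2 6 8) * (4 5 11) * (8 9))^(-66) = ((2 6 9 8)(4 5 11))^(-66) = (11)(2 9)(6 8)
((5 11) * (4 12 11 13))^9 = (4 13 5 11 12)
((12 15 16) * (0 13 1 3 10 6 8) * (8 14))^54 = ((0 13 1 3 10 6 14 8)(12 15 16))^54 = (16)(0 14 10 1)(3 13 8 6)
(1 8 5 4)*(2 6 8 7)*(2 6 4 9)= (1 7 6 8 5 9 2 4)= [0, 7, 4, 3, 1, 9, 8, 6, 5, 2]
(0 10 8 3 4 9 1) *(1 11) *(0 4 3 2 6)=(0 10 8 2 6)(1 4 9 11)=[10, 4, 6, 3, 9, 5, 0, 7, 2, 11, 8, 1]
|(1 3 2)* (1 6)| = 4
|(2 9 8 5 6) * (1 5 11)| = |(1 5 6 2 9 8 11)| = 7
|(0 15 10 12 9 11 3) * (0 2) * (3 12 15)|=|(0 3 2)(9 11 12)(10 15)|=6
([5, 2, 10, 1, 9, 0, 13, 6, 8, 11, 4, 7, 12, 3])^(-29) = (0 5)(1 2 10 4 9 11 7 6 13 3)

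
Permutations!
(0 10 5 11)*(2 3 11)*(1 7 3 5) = (0 10 1 7 3 11)(2 5) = [10, 7, 5, 11, 4, 2, 6, 3, 8, 9, 1, 0]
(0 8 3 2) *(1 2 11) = (0 8 3 11 1 2) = [8, 2, 0, 11, 4, 5, 6, 7, 3, 9, 10, 1]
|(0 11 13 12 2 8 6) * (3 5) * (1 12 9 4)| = 10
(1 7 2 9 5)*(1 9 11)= (1 7 2 11)(5 9)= [0, 7, 11, 3, 4, 9, 6, 2, 8, 5, 10, 1]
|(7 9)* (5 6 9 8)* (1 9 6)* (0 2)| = 10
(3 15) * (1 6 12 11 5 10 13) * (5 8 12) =(1 6 5 10 13)(3 15)(8 12 11) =[0, 6, 2, 15, 4, 10, 5, 7, 12, 9, 13, 8, 11, 1, 14, 3]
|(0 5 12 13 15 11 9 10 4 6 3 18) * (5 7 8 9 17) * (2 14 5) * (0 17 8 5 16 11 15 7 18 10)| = |(0 18 17 2 14 16 11 8 9)(3 10 4 6)(5 12 13 7)| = 36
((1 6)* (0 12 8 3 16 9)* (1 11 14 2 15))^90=((0 12 8 3 16 9)(1 6 11 14 2 15))^90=(16)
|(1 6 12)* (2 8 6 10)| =|(1 10 2 8 6 12)| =6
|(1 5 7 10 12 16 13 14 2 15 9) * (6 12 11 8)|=14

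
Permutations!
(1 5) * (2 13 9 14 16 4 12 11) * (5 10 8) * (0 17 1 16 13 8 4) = [17, 10, 8, 3, 12, 16, 6, 7, 5, 14, 4, 2, 11, 9, 13, 15, 0, 1] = (0 17 1 10 4 12 11 2 8 5 16)(9 14 13)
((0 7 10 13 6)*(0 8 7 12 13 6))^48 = (13)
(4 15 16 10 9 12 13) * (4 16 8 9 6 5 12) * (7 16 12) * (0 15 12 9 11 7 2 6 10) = (0 15 8 11 7 16)(2 6 5)(4 12 13 9) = [15, 1, 6, 3, 12, 2, 5, 16, 11, 4, 10, 7, 13, 9, 14, 8, 0]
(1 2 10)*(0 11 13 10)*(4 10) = [11, 2, 0, 3, 10, 5, 6, 7, 8, 9, 1, 13, 12, 4] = (0 11 13 4 10 1 2)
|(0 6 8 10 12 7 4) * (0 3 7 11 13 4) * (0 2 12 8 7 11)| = |(0 6 7 2 12)(3 11 13 4)(8 10)| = 20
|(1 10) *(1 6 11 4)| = |(1 10 6 11 4)| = 5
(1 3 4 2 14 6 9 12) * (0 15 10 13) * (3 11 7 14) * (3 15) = [3, 11, 15, 4, 2, 5, 9, 14, 8, 12, 13, 7, 1, 0, 6, 10] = (0 3 4 2 15 10 13)(1 11 7 14 6 9 12)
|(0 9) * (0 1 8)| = 4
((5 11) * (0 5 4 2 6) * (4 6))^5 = (0 5 11 6)(2 4)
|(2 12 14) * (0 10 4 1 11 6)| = 6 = |(0 10 4 1 11 6)(2 12 14)|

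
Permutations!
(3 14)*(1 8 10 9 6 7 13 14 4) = (1 8 10 9 6 7 13 14 3 4) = [0, 8, 2, 4, 1, 5, 7, 13, 10, 6, 9, 11, 12, 14, 3]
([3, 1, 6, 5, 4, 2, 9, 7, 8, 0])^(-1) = (0 9 6 2 5 3)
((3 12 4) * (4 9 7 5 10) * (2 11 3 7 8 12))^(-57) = (12)(4 10 5 7)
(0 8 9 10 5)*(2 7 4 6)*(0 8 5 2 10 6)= [5, 1, 7, 3, 0, 8, 10, 4, 9, 6, 2]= (0 5 8 9 6 10 2 7 4)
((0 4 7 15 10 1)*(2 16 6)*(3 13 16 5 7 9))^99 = ((0 4 9 3 13 16 6 2 5 7 15 10 1))^99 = (0 5 3 10 6 4 7 13 1 2 9 15 16)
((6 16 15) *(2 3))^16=(6 16 15)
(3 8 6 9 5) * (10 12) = (3 8 6 9 5)(10 12) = [0, 1, 2, 8, 4, 3, 9, 7, 6, 5, 12, 11, 10]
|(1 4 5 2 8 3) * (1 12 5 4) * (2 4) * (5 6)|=7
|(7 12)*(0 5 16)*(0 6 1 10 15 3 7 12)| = |(0 5 16 6 1 10 15 3 7)| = 9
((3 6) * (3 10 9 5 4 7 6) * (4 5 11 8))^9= ((4 7 6 10 9 11 8))^9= (4 6 9 8 7 10 11)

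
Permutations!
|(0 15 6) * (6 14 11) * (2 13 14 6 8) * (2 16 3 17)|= |(0 15 6)(2 13 14 11 8 16 3 17)|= 24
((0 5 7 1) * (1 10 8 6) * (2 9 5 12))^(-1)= (0 1 6 8 10 7 5 9 2 12)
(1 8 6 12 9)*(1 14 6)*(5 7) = (1 8)(5 7)(6 12 9 14) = [0, 8, 2, 3, 4, 7, 12, 5, 1, 14, 10, 11, 9, 13, 6]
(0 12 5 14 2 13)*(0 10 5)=(0 12)(2 13 10 5 14)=[12, 1, 13, 3, 4, 14, 6, 7, 8, 9, 5, 11, 0, 10, 2]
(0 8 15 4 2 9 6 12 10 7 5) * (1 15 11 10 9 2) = (0 8 11 10 7 5)(1 15 4)(6 12 9) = [8, 15, 2, 3, 1, 0, 12, 5, 11, 6, 7, 10, 9, 13, 14, 4]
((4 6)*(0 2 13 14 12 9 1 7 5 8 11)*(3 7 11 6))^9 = ((0 2 13 14 12 9 1 11)(3 7 5 8 6 4))^9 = (0 2 13 14 12 9 1 11)(3 8)(4 5)(6 7)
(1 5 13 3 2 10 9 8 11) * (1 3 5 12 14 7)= [0, 12, 10, 2, 4, 13, 6, 1, 11, 8, 9, 3, 14, 5, 7]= (1 12 14 7)(2 10 9 8 11 3)(5 13)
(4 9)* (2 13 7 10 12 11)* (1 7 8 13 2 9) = [0, 7, 2, 3, 1, 5, 6, 10, 13, 4, 12, 9, 11, 8] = (1 7 10 12 11 9 4)(8 13)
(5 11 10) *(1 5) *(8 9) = [0, 5, 2, 3, 4, 11, 6, 7, 9, 8, 1, 10] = (1 5 11 10)(8 9)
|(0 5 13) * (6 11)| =6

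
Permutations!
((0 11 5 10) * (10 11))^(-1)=(0 10)(5 11)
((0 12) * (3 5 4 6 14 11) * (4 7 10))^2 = ((0 12)(3 5 7 10 4 6 14 11))^2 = (3 7 4 14)(5 10 6 11)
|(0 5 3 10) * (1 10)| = 5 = |(0 5 3 1 10)|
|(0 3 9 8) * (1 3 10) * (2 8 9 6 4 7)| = 9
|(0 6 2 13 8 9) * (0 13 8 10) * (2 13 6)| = 7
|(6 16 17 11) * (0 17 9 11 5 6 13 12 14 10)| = 11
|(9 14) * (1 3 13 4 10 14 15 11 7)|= 10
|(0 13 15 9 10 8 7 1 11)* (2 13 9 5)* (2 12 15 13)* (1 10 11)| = 3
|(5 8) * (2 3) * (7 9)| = 2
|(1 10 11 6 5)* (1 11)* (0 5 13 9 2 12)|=8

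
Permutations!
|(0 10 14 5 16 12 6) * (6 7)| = |(0 10 14 5 16 12 7 6)| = 8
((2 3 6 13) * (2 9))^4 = ((2 3 6 13 9))^4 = (2 9 13 6 3)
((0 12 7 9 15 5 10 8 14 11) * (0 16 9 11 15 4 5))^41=((0 12 7 11 16 9 4 5 10 8 14 15))^41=(0 9 14 11 10 12 4 15 16 8 7 5)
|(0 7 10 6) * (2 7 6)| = 6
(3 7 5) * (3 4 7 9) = (3 9)(4 7 5) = [0, 1, 2, 9, 7, 4, 6, 5, 8, 3]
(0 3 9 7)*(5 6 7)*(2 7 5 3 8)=[8, 1, 7, 9, 4, 6, 5, 0, 2, 3]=(0 8 2 7)(3 9)(5 6)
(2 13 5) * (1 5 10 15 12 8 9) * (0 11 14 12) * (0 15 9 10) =(15)(0 11 14 12 8 10 9 1 5 2 13) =[11, 5, 13, 3, 4, 2, 6, 7, 10, 1, 9, 14, 8, 0, 12, 15]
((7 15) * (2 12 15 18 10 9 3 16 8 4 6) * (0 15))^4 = (0 10 8 12 18 16 2 7 3 6 15 9 4)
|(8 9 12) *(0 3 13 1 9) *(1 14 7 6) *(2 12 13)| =30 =|(0 3 2 12 8)(1 9 13 14 7 6)|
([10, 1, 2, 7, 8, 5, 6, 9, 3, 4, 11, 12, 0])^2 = [11, 1, 2, 9, 3, 5, 6, 4, 7, 8, 12, 0, 10]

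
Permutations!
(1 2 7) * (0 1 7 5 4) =(7)(0 1 2 5 4) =[1, 2, 5, 3, 0, 4, 6, 7]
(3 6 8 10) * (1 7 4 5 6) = (1 7 4 5 6 8 10 3) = [0, 7, 2, 1, 5, 6, 8, 4, 10, 9, 3]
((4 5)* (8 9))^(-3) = ((4 5)(8 9))^(-3) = (4 5)(8 9)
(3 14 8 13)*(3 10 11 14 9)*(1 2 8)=(1 2 8 13 10 11 14)(3 9)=[0, 2, 8, 9, 4, 5, 6, 7, 13, 3, 11, 14, 12, 10, 1]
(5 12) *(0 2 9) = (0 2 9)(5 12) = [2, 1, 9, 3, 4, 12, 6, 7, 8, 0, 10, 11, 5]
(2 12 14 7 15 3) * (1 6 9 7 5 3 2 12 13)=(1 6 9 7 15 2 13)(3 12 14 5)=[0, 6, 13, 12, 4, 3, 9, 15, 8, 7, 10, 11, 14, 1, 5, 2]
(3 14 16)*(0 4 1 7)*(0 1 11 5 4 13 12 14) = (0 13 12 14 16 3)(1 7)(4 11 5) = [13, 7, 2, 0, 11, 4, 6, 1, 8, 9, 10, 5, 14, 12, 16, 15, 3]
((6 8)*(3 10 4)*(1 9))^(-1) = (1 9)(3 4 10)(6 8)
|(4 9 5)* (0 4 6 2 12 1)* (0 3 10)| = 10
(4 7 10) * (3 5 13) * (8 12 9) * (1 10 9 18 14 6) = [0, 10, 2, 5, 7, 13, 1, 9, 12, 8, 4, 11, 18, 3, 6, 15, 16, 17, 14] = (1 10 4 7 9 8 12 18 14 6)(3 5 13)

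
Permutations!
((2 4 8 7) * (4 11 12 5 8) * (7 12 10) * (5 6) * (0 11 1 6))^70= (12)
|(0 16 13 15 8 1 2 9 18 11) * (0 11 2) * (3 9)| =12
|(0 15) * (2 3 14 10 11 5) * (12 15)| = |(0 12 15)(2 3 14 10 11 5)| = 6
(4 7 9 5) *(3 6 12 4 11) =[0, 1, 2, 6, 7, 11, 12, 9, 8, 5, 10, 3, 4] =(3 6 12 4 7 9 5 11)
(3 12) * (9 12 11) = (3 11 9 12) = [0, 1, 2, 11, 4, 5, 6, 7, 8, 12, 10, 9, 3]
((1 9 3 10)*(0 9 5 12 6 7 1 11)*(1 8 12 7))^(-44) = ((0 9 3 10 11)(1 5 7 8 12 6))^(-44) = (0 9 3 10 11)(1 12 7)(5 6 8)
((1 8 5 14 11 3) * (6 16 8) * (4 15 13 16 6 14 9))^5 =((1 14 11 3)(4 15 13 16 8 5 9))^5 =(1 14 11 3)(4 5 16 15 9 8 13)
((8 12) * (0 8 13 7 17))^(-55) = (0 17 7 13 12 8)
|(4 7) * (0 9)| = |(0 9)(4 7)| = 2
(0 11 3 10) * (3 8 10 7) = [11, 1, 2, 7, 4, 5, 6, 3, 10, 9, 0, 8] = (0 11 8 10)(3 7)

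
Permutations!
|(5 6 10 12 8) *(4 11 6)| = |(4 11 6 10 12 8 5)| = 7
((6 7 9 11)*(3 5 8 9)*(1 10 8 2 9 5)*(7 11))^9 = ((1 10 8 5 2 9 7 3)(6 11))^9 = (1 10 8 5 2 9 7 3)(6 11)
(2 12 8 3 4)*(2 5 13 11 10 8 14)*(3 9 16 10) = (2 12 14)(3 4 5 13 11)(8 9 16 10) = [0, 1, 12, 4, 5, 13, 6, 7, 9, 16, 8, 3, 14, 11, 2, 15, 10]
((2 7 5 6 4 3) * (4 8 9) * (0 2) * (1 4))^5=(0 8)(1 7)(2 9)(3 6)(4 5)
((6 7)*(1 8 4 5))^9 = ((1 8 4 5)(6 7))^9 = (1 8 4 5)(6 7)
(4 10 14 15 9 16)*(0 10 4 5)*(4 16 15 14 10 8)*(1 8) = (0 1 8 4 16 5)(9 15) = [1, 8, 2, 3, 16, 0, 6, 7, 4, 15, 10, 11, 12, 13, 14, 9, 5]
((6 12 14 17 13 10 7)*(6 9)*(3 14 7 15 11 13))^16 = (3 14 17)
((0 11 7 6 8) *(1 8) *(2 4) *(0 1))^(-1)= ((0 11 7 6)(1 8)(2 4))^(-1)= (0 6 7 11)(1 8)(2 4)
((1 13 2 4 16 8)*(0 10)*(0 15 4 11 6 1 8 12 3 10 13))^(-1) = (0 1 6 11 2 13)(3 12 16 4 15 10)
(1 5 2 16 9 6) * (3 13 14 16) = (1 5 2 3 13 14 16 9 6) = [0, 5, 3, 13, 4, 2, 1, 7, 8, 6, 10, 11, 12, 14, 16, 15, 9]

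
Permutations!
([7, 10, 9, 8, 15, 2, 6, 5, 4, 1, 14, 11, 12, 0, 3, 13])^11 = [15, 2, 7, 10, 3, 0, 6, 13, 14, 5, 9, 11, 12, 4, 1, 8]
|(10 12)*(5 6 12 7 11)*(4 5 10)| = 12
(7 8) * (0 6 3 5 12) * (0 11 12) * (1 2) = (0 6 3 5)(1 2)(7 8)(11 12) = [6, 2, 1, 5, 4, 0, 3, 8, 7, 9, 10, 12, 11]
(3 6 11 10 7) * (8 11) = [0, 1, 2, 6, 4, 5, 8, 3, 11, 9, 7, 10] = (3 6 8 11 10 7)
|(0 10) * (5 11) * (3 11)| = 6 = |(0 10)(3 11 5)|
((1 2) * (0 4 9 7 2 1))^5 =((0 4 9 7 2))^5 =(9)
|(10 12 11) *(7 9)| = |(7 9)(10 12 11)| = 6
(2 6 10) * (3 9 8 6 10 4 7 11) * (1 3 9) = (1 3)(2 10)(4 7 11 9 8 6) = [0, 3, 10, 1, 7, 5, 4, 11, 6, 8, 2, 9]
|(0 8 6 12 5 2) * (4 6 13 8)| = |(0 4 6 12 5 2)(8 13)| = 6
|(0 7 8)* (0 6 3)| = |(0 7 8 6 3)| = 5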